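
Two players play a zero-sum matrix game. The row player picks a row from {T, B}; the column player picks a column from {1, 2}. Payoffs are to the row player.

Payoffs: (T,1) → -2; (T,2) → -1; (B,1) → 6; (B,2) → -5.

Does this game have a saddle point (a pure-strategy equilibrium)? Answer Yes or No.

No

Row minima: T → -2, B → -5; maximin = -2.
Column maxima: 1 → 6, 2 → -1; minimax = -1.
-2 ≠ -1, so no pure-strategy equilibrium exists.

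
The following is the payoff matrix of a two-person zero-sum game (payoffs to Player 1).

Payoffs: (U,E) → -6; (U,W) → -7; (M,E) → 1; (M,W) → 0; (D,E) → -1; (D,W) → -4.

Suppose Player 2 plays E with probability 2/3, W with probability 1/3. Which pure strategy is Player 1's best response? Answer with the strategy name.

Expected payoff of U: (2/3)·(-6) + (1/3)·(-7) = -19/3.
Expected payoff of M: (2/3)·1 + (1/3)·0 = 2/3.
Expected payoff of D: (2/3)·(-1) + (1/3)·(-4) = -2.
The largest is 2/3, so Player 1's best response is M.

M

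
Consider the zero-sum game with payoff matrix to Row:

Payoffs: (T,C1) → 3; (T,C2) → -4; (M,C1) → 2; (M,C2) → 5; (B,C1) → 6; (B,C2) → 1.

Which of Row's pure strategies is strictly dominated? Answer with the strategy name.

B gives a strictly higher payoff than T against every column: 6 > 3, 1 > -4.
So T is strictly dominated and Row never plays it.

T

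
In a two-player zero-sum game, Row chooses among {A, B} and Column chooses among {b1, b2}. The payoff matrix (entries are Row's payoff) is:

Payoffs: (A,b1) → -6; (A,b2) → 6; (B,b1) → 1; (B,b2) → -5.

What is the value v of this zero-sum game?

Row minima: A → -6, B → -5; maximin = -5.
Column maxima: b1 → 1, b2 → 6; minimax = 1.
-5 ≠ 1, so there is no saddle point; optimal play is mixed.
Let Row play A with probability p. Expected payoff against b1: (-6)p + 1(1−p) = −7p + 1; against b2: 6p + (-5)(1−p) = 11p − 5.
Setting these equal: −7p + 1 = 11p − 5 ⇒ −18p = -6 ⇒ p = 1/3, and the value is (-7)·(1/3) + 1 = -4/3.
For Column: with q = P(b1), equating A's and B's payoffs gives −12q + 6 = 6q − 5 ⇒ q = 11/18.

-4/3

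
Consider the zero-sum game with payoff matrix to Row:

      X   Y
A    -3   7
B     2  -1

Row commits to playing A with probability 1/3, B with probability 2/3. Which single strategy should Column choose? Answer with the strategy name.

X

If Column plays X, Row's expected payoff is (1/3)·(-3) + (2/3)·2 = 1/3.
If Column plays Y, Row's expected payoff is (1/3)·7 + (2/3)·(-1) = 5/3.
Column minimizes Row's payoff; the smallest is 1/3, so the best response is X.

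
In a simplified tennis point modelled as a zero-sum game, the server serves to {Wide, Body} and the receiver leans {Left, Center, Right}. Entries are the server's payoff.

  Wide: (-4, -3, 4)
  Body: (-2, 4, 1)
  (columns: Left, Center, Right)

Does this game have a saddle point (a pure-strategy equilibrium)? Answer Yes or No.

Yes

Row minima: Wide → -4, Body → -2; maximin = -2.
Column maxima: Left → -2, Center → 4, Right → 4; minimax = -2.
maximin = minimax = -2, so a saddle point exists.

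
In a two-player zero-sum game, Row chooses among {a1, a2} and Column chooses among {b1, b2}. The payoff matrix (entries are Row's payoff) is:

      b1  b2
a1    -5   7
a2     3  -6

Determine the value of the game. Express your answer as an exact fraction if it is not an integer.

Row minima: a1 → -5, a2 → -6; maximin = -5.
Column maxima: b1 → 3, b2 → 7; minimax = 3.
-5 ≠ 3, so there is no saddle point; optimal play is mixed.
Let Row play a1 with probability p. Expected payoff against b1: (-5)p + 3(1−p) = −8p + 3; against b2: 7p + (-6)(1−p) = 13p − 6.
Setting these equal: −8p + 3 = 13p − 6 ⇒ −21p = -9 ⇒ p = 3/7, and the value is (-8)·(3/7) + 3 = -3/7.
For Column: with q = P(b1), equating a1's and a2's payoffs gives −12q + 7 = 9q − 6 ⇒ q = 13/21.

-3/7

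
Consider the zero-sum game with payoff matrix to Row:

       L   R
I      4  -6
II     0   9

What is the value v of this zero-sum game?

36/19

Row minima: I → -6, II → 0; maximin = 0.
Column maxima: L → 4, R → 9; minimax = 4.
0 ≠ 4, so there is no saddle point; optimal play is mixed.
Let Row play I with probability p. Expected payoff against L: 4p + 0(1−p) = 4p; against R: (-6)p + 9(1−p) = −15p + 9.
Setting these equal: 4p = −15p + 9 ⇒ 19p = 9 ⇒ p = 9/19, and the value is (4)·(9/19) = 36/19.
For Column: with q = P(L), equating I's and II's payoffs gives 10q − 6 = −9q + 9 ⇒ q = 15/19.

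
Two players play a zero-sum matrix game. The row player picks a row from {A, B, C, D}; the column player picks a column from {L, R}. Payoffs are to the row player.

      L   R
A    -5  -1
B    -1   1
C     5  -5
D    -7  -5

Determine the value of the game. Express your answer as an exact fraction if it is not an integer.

0

Row minima: A → -5, B → -1, C → -5, D → -7; maximin = -1.
Column maxima: L → 5, R → 1; minimax = 1.
-1 ≠ 1, so there is no saddle point; optimal play is mixed.
A is strictly dominated by B, so the row player never plays it.
D is strictly dominated by B, so the row player never plays it.
On the remaining 2×2 (B, C vs L, R):
Let the row player play B with probability p. Expected payoff against L: (-1)p + 5(1−p) = −6p + 5; against R: 1p + (-5)(1−p) = 6p − 5.
Setting these equal: −6p + 5 = 6p − 5 ⇒ −12p = -10 ⇒ p = 5/6, and the value is (-6)·(5/6) + 5 = 0.
For the column player: with q = P(L), equating B's and C's payoffs gives −2q + 1 = 10q − 5 ⇒ q = 1/2.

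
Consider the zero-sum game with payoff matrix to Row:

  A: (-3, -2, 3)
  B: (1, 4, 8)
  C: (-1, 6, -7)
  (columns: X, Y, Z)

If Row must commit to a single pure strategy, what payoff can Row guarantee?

Row minima: A → -3, B → 1, C → -7.
The best of these is 1.

1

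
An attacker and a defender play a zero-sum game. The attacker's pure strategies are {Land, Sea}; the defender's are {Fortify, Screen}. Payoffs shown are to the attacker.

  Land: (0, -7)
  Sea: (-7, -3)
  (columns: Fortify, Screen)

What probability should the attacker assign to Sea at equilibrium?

7/11

Row minima: Land → -7, Sea → -7; maximin = -7.
Column maxima: Fortify → 0, Screen → -3; minimax = -3.
-7 ≠ -3, so there is no saddle point; optimal play is mixed.
Let the attacker play Land with probability p. Expected payoff against Fortify: 0p + (-7)(1−p) = 7p − 7; against Screen: (-7)p + (-3)(1−p) = −4p − 3.
Setting these equal: 7p − 7 = −4p − 3 ⇒ 11p = 4 ⇒ p = 4/11, and the value is (7)·(4/11) − 7 = -49/11.
For the defender: with q = P(Fortify), equating Land's and Sea's payoffs gives 7q − 7 = −4q − 3 ⇒ q = 4/11.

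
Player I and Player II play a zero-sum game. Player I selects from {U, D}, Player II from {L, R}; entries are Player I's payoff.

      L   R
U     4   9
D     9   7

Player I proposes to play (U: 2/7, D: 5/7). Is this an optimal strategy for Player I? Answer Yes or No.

Against L this mix gives (2/7)·4 + (5/7)·9 = 53/7.
Against R this mix gives (2/7)·9 + (5/7)·7 = 53/7.
All of Player II's active replies (L, R) yield 53/7, and no column does worse for Player I. The mix makes Player II indifferent and guarantees 53/7, so it is optimal.

Yes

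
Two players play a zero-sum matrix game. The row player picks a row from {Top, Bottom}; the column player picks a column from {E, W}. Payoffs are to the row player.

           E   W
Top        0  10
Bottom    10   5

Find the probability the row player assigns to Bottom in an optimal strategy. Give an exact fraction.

2/3

Row minima: Top → 0, Bottom → 5; maximin = 5.
Column maxima: E → 10, W → 10; minimax = 10.
5 ≠ 10, so there is no saddle point; optimal play is mixed.
Let the row player play Top with probability p. Expected payoff against E: 0p + 10(1−p) = −10p + 10; against W: 10p + 5(1−p) = 5p + 5.
Setting these equal: −10p + 10 = 5p + 5 ⇒ −15p = -5 ⇒ p = 1/3, and the value is (-10)·(1/3) + 10 = 20/3.
For the column player: with q = P(E), equating Top's and Bottom's payoffs gives −10q + 10 = 5q + 5 ⇒ q = 1/3.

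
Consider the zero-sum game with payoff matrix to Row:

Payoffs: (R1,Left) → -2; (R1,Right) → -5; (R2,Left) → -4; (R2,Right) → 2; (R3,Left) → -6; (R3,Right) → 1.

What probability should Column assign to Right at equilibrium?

2/9

Row minima: R1 → -5, R2 → -4, R3 → -6; maximin = -4.
Column maxima: Left → -2, Right → 2; minimax = -2.
-4 ≠ -2, so there is no saddle point; optimal play is mixed.
R3 is strictly dominated by R2, so Row never plays it.
On the remaining 2×2 (R1, R2 vs Left, Right):
Let Row play R1 with probability p. Expected payoff against Left: (-2)p + (-4)(1−p) = 2p − 4; against Right: (-5)p + 2(1−p) = −7p + 2.
Setting these equal: 2p − 4 = −7p + 2 ⇒ 9p = 6 ⇒ p = 2/3, and the value is (2)·(2/3) − 4 = -8/3.
For Column: with q = P(Left), equating R1's and R2's payoffs gives 3q − 5 = −6q + 2 ⇒ q = 7/9.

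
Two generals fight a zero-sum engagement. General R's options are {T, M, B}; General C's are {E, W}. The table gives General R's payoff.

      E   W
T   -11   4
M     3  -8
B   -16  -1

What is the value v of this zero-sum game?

Row minima: T → -11, M → -8, B → -16; maximin = -8.
Column maxima: E → 3, W → 4; minimax = 3.
-8 ≠ 3, so there is no saddle point; optimal play is mixed.
B is strictly dominated by T, so General R never plays it.
On the remaining 2×2 (T, M vs E, W):
Let General R play T with probability p. Expected payoff against E: (-11)p + 3(1−p) = −14p + 3; against W: 4p + (-8)(1−p) = 12p − 8.
Setting these equal: −14p + 3 = 12p − 8 ⇒ −26p = -11 ⇒ p = 11/26, and the value is (-14)·(11/26) + 3 = -38/13.
For General C: with q = P(E), equating T's and M's payoffs gives −15q + 4 = 11q − 8 ⇒ q = 6/13.

-38/13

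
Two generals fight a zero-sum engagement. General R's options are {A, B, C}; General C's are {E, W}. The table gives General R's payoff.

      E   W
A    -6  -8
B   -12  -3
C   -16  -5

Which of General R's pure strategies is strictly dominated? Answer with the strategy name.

B gives a strictly higher payoff than C against every column: -12 > -16, -3 > -5.
So C is strictly dominated and General R never plays it.

C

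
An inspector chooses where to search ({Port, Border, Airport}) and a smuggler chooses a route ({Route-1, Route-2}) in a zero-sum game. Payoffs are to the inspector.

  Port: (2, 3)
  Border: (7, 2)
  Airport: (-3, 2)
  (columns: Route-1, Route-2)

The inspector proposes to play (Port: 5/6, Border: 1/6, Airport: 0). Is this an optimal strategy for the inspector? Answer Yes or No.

Against Route-1 this mix gives (5/6)·2 + (1/6)·7 = 17/6.
Against Route-2 this mix gives (5/6)·3 + (1/6)·2 = 17/6.
All of the smuggler's active replies (Route-1, Route-2) yield 17/6, and no column does worse for the inspector. The mix makes the smuggler indifferent and guarantees 17/6, so it is optimal.

Yes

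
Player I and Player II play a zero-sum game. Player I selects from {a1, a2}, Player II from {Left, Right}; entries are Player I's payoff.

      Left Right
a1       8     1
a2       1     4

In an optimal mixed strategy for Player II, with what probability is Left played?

3/10

Row minima: a1 → 1, a2 → 1; maximin = 1.
Column maxima: Left → 8, Right → 4; minimax = 4.
1 ≠ 4, so there is no saddle point; optimal play is mixed.
Let Player I play a1 with probability p. Expected payoff against Left: 8p + 1(1−p) = 7p + 1; against Right: 1p + 4(1−p) = −3p + 4.
Setting these equal: 7p + 1 = −3p + 4 ⇒ 10p = 3 ⇒ p = 3/10, and the value is (7)·(3/10) + 1 = 31/10.
For Player II: with q = P(Left), equating a1's and a2's payoffs gives 7q + 1 = −3q + 4 ⇒ q = 3/10.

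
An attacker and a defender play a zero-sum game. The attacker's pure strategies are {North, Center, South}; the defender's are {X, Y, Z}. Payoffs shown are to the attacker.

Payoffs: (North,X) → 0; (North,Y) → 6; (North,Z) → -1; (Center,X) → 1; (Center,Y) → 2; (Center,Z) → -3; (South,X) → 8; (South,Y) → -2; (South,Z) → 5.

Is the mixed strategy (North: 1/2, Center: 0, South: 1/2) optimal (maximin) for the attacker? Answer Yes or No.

Yes

Against X this mix gives (1/2)·0 + (1/2)·8 = 4.
Against Y this mix gives (1/2)·6 + (1/2)·(-2) = 2.
Against Z this mix gives (1/2)·(-1) + (1/2)·5 = 2.
All of the defender's active replies (Y, Z) yield 2, and no column does worse for the attacker. The mix makes the defender indifferent and guarantees 2, so it is optimal.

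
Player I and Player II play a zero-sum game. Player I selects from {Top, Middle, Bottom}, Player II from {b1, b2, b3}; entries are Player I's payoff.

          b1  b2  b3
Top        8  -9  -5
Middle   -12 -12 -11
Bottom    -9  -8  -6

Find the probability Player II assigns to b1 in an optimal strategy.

Row minima: Top → -9, Middle → -12, Bottom → -9; maximin = -9.
Column maxima: b1 → 8, b2 → -8, b3 → -5; minimax = -8.
-9 ≠ -8, so there is no saddle point; optimal play is mixed.
Middle is strictly dominated by Top, so Player I never plays it.
b3 is strictly dominated by b2 (it gives Player I strictly more in every row), so Player II never plays it.
On the remaining 2×2 (Top, Bottom vs b1, b2):
Let Player I play Top with probability p. Expected payoff against b1: 8p + (-9)(1−p) = 17p − 9; against b2: (-9)p + (-8)(1−p) = −p − 8.
Setting these equal: 17p − 9 = −p − 8 ⇒ 18p = 1 ⇒ p = 1/18, and the value is (17)·(1/18) − 9 = -145/18.
For Player II: with q = P(b1), equating Top's and Bottom's payoffs gives 17q − 9 = −q − 8 ⇒ q = 1/18.

1/18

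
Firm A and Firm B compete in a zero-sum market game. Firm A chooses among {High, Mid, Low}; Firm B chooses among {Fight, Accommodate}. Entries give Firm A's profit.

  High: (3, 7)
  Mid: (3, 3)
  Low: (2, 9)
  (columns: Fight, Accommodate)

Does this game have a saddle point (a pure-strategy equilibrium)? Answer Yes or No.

Row minima: High → 3, Mid → 3, Low → 2; maximin = 3.
Column maxima: Fight → 3, Accommodate → 9; minimax = 3.
maximin = minimax = 3, so a saddle point exists.

Yes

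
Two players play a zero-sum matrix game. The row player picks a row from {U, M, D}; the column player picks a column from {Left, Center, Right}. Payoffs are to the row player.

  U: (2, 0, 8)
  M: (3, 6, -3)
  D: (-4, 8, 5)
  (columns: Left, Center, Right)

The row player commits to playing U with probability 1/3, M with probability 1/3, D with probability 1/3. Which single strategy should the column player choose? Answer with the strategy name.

Left

If the column player plays Left, the row player's expected payoff is (1/3)·2 + (1/3)·3 + (1/3)·(-4) = 1/3.
If the column player plays Center, the row player's expected payoff is (1/3)·0 + (1/3)·6 + (1/3)·8 = 14/3.
If the column player plays Right, the row player's expected payoff is (1/3)·8 + (1/3)·(-3) + (1/3)·5 = 10/3.
The column player minimizes the row player's payoff; the smallest is 1/3, so the best response is Left.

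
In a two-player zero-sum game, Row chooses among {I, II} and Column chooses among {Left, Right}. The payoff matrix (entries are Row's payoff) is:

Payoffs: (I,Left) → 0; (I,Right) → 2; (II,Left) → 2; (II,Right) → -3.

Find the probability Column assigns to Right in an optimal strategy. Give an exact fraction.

2/7

Row minima: I → 0, II → -3; maximin = 0.
Column maxima: Left → 2, Right → 2; minimax = 2.
0 ≠ 2, so there is no saddle point; optimal play is mixed.
Let Row play I with probability p. Expected payoff against Left: 0p + 2(1−p) = −2p + 2; against Right: 2p + (-3)(1−p) = 5p − 3.
Setting these equal: −2p + 2 = 5p − 3 ⇒ −7p = -5 ⇒ p = 5/7, and the value is (-2)·(5/7) + 2 = 4/7.
For Column: with q = P(Left), equating I's and II's payoffs gives −2q + 2 = 5q − 3 ⇒ q = 5/7.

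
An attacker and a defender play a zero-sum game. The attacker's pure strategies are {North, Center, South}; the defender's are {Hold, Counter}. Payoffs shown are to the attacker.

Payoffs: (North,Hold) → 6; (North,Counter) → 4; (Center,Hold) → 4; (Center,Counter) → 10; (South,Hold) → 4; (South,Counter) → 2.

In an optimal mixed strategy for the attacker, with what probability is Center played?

1/4

Row minima: North → 4, Center → 4, South → 2; maximin = 4.
Column maxima: Hold → 6, Counter → 10; minimax = 6.
4 ≠ 6, so there is no saddle point; optimal play is mixed.
South is strictly dominated by North, so the attacker never plays it.
On the remaining 2×2 (North, Center vs Hold, Counter):
Let the attacker play North with probability p. Expected payoff against Hold: 6p + 4(1−p) = 2p + 4; against Counter: 4p + 10(1−p) = −6p + 10.
Setting these equal: 2p + 4 = −6p + 10 ⇒ 8p = 6 ⇒ p = 3/4, and the value is (2)·(3/4) + 4 = 11/2.
For the defender: with q = P(Hold), equating North's and Center's payoffs gives 2q + 4 = −6q + 10 ⇒ q = 3/4.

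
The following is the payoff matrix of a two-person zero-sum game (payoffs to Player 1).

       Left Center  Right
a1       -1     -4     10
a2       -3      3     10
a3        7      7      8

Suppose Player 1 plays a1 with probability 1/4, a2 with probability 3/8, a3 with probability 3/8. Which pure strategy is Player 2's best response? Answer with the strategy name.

If Player 2 plays Left, Player 1's expected payoff is (1/4)·(-1) + (3/8)·(-3) + (3/8)·7 = 5/4.
If Player 2 plays Center, Player 1's expected payoff is (1/4)·(-4) + (3/8)·3 + (3/8)·7 = 11/4.
If Player 2 plays Right, Player 1's expected payoff is (1/4)·10 + (3/8)·10 + (3/8)·8 = 37/4.
Player 2 minimizes Player 1's payoff; the smallest is 5/4, so the best response is Left.

Left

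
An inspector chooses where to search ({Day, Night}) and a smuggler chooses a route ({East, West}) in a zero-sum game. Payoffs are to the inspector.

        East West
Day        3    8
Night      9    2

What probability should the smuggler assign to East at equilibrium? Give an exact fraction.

Row minima: Day → 3, Night → 2; maximin = 3.
Column maxima: East → 9, West → 8; minimax = 8.
3 ≠ 8, so there is no saddle point; optimal play is mixed.
Let the inspector play Day with probability p. Expected payoff against East: 3p + 9(1−p) = −6p + 9; against West: 8p + 2(1−p) = 6p + 2.
Setting these equal: −6p + 9 = 6p + 2 ⇒ −12p = -7 ⇒ p = 7/12, and the value is (-6)·(7/12) + 9 = 11/2.
For the smuggler: with q = P(East), equating Day's and Night's payoffs gives −5q + 8 = 7q + 2 ⇒ q = 1/2.

1/2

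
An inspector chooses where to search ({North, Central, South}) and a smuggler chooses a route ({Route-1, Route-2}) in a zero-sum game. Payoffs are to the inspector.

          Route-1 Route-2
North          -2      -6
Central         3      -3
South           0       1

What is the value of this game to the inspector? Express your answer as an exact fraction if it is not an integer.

3/7

Row minima: North → -6, Central → -3, South → 0; maximin = 0.
Column maxima: Route-1 → 3, Route-2 → 1; minimax = 1.
0 ≠ 1, so there is no saddle point; optimal play is mixed.
North is strictly dominated by Central, so the inspector never plays it.
On the remaining 2×2 (Central, South vs Route-1, Route-2):
Let the inspector play Central with probability p. Expected payoff against Route-1: 3p + 0(1−p) = 3p; against Route-2: (-3)p + 1(1−p) = −4p + 1.
Setting these equal: 3p = −4p + 1 ⇒ 7p = 1 ⇒ p = 1/7, and the value is (3)·(1/7) = 3/7.
For the smuggler: with q = P(Route-1), equating Central's and South's payoffs gives 6q − 3 = −q + 1 ⇒ q = 4/7.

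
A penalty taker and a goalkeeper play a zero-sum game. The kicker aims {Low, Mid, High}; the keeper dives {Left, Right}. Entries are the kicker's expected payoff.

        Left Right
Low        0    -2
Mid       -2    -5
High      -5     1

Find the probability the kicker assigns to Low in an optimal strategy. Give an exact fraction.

Row minima: Low → -2, Mid → -5, High → -5; maximin = -2.
Column maxima: Left → 0, Right → 1; minimax = 0.
-2 ≠ 0, so there is no saddle point; optimal play is mixed.
Mid is strictly dominated by Low, so the kicker never plays it.
On the remaining 2×2 (Low, High vs Left, Right):
Let the kicker play Low with probability p. Expected payoff against Left: 0p + (-5)(1−p) = 5p − 5; against Right: (-2)p + 1(1−p) = −3p + 1.
Setting these equal: 5p − 5 = −3p + 1 ⇒ 8p = 6 ⇒ p = 3/4, and the value is (5)·(3/4) − 5 = -5/4.
For the keeper: with q = P(Left), equating Low's and High's payoffs gives 2q − 2 = −6q + 1 ⇒ q = 3/8.

3/4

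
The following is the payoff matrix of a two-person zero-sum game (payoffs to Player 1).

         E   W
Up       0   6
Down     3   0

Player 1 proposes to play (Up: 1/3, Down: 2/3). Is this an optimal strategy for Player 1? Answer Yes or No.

Against E this mix gives (1/3)·0 + (2/3)·3 = 2.
Against W this mix gives (1/3)·6 + (2/3)·0 = 2.
All of Player 2's active replies (E, W) yield 2, and no column does worse for Player 1. The mix makes Player 2 indifferent and guarantees 2, so it is optimal.

Yes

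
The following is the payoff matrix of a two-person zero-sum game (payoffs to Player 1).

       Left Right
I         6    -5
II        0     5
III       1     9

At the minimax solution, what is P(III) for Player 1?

11/19

Row minima: I → -5, II → 0, III → 1; maximin = 1.
Column maxima: Left → 6, Right → 9; minimax = 6.
1 ≠ 6, so there is no saddle point; optimal play is mixed.
II is strictly dominated by III, so Player 1 never plays it.
On the remaining 2×2 (I, III vs Left, Right):
Let Player 1 play I with probability p. Expected payoff against Left: 6p + 1(1−p) = 5p + 1; against Right: (-5)p + 9(1−p) = −14p + 9.
Setting these equal: 5p + 1 = −14p + 9 ⇒ 19p = 8 ⇒ p = 8/19, and the value is (5)·(8/19) + 1 = 59/19.
For Player 2: with q = P(Left), equating I's and III's payoffs gives 11q − 5 = −8q + 9 ⇒ q = 14/19.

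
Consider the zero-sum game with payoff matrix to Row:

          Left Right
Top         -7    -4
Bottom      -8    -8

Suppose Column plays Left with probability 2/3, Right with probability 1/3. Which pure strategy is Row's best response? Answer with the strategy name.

Expected payoff of Top: (2/3)·(-7) + (1/3)·(-4) = -6.
Expected payoff of Bottom: (2/3)·(-8) + (1/3)·(-8) = -8.
The largest is -6, so Row's best response is Top.

Top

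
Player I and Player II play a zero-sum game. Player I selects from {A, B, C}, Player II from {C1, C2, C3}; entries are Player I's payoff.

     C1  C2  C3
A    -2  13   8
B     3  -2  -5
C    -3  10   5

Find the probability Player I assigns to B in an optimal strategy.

5/9

Row minima: A → -2, B → -5, C → -3; maximin = -2.
Column maxima: C1 → 3, C2 → 13, C3 → 8; minimax = 3.
-2 ≠ 3, so there is no saddle point; optimal play is mixed.
C is strictly dominated by A, so Player I never plays it.
C2 is strictly dominated by C3 (it gives Player I strictly more in every row), so Player II never plays it.
On the remaining 2×2 (A, B vs C1, C3):
Let Player I play A with probability p. Expected payoff against C1: (-2)p + 3(1−p) = −5p + 3; against C3: 8p + (-5)(1−p) = 13p − 5.
Setting these equal: −5p + 3 = 13p − 5 ⇒ −18p = -8 ⇒ p = 4/9, and the value is (-5)·(4/9) + 3 = 7/9.
For Player II: with q = P(C1), equating A's and B's payoffs gives −10q + 8 = 8q − 5 ⇒ q = 13/18.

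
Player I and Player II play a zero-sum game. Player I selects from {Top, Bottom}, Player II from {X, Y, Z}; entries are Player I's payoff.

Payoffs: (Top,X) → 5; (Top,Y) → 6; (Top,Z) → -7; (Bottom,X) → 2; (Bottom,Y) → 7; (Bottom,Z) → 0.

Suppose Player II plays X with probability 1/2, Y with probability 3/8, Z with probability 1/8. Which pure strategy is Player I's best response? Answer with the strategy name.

Expected payoff of Top: (1/2)·5 + (3/8)·6 + (1/8)·(-7) = 31/8.
Expected payoff of Bottom: (1/2)·2 + (3/8)·7 + (1/8)·0 = 29/8.
The largest is 31/8, so Player I's best response is Top.

Top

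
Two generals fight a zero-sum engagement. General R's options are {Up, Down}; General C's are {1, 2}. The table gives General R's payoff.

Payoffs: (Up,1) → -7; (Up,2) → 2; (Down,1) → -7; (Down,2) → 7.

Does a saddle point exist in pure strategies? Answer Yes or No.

Yes

Row minima: Up → -7, Down → -7; maximin = -7.
Column maxima: 1 → -7, 2 → 7; minimax = -7.
maximin = minimax = -7, so a saddle point exists.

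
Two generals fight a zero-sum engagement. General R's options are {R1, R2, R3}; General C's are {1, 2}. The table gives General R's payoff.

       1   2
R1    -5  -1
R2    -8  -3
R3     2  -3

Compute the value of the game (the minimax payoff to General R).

Row minima: R1 → -5, R2 → -8, R3 → -3; maximin = -3.
Column maxima: 1 → 2, 2 → -1; minimax = -1.
-3 ≠ -1, so there is no saddle point; optimal play is mixed.
R2 is strictly dominated by R1, so General R never plays it.
On the remaining 2×2 (R1, R3 vs 1, 2):
Let General R play R1 with probability p. Expected payoff against 1: (-5)p + 2(1−p) = −7p + 2; against 2: (-1)p + (-3)(1−p) = 2p − 3.
Setting these equal: −7p + 2 = 2p − 3 ⇒ −9p = -5 ⇒ p = 5/9, and the value is (-7)·(5/9) + 2 = -17/9.
For General C: with q = P(1), equating R1's and R3's payoffs gives −4q − 1 = 5q − 3 ⇒ q = 2/9.

-17/9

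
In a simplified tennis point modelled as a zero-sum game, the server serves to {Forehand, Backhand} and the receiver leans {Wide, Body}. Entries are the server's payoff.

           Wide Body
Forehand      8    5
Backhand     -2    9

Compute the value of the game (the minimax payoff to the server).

Row minima: Forehand → 5, Backhand → -2; maximin = 5.
Column maxima: Wide → 8, Body → 9; minimax = 8.
5 ≠ 8, so there is no saddle point; optimal play is mixed.
Let the server play Forehand with probability p. Expected payoff against Wide: 8p + (-2)(1−p) = 10p − 2; against Body: 5p + 9(1−p) = −4p + 9.
Setting these equal: 10p − 2 = −4p + 9 ⇒ 14p = 11 ⇒ p = 11/14, and the value is (10)·(11/14) − 2 = 41/7.
For the receiver: with q = P(Wide), equating Forehand's and Backhand's payoffs gives 3q + 5 = −11q + 9 ⇒ q = 2/7.

41/7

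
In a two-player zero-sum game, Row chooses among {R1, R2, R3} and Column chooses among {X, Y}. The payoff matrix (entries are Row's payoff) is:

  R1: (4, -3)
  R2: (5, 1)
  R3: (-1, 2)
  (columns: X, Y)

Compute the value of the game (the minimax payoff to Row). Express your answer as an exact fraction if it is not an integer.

11/7

Row minima: R1 → -3, R2 → 1, R3 → -1; maximin = 1.
Column maxima: X → 5, Y → 2; minimax = 2.
1 ≠ 2, so there is no saddle point; optimal play is mixed.
R1 is strictly dominated by R2, so Row never plays it.
On the remaining 2×2 (R2, R3 vs X, Y):
Let Row play R2 with probability p. Expected payoff against X: 5p + (-1)(1−p) = 6p − 1; against Y: 1p + 2(1−p) = −p + 2.
Setting these equal: 6p − 1 = −p + 2 ⇒ 7p = 3 ⇒ p = 3/7, and the value is (6)·(3/7) − 1 = 11/7.
For Column: with q = P(X), equating R2's and R3's payoffs gives 4q + 1 = −3q + 2 ⇒ q = 1/7.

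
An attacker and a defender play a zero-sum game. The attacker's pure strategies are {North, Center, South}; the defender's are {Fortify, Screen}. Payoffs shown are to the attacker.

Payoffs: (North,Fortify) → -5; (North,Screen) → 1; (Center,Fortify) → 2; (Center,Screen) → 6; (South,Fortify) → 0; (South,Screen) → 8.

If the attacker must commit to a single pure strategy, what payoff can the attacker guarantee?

Row minima: North → -5, Center → 2, South → 0.
The best of these is 2.

2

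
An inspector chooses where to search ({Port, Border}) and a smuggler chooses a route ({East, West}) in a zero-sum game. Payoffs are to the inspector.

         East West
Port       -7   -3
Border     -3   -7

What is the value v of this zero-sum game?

Row minima: Port → -7, Border → -7; maximin = -7.
Column maxima: East → -3, West → -3; minimax = -3.
-7 ≠ -3, so there is no saddle point; optimal play is mixed.
Let the inspector play Port with probability p. Expected payoff against East: (-7)p + (-3)(1−p) = −4p − 3; against West: (-3)p + (-7)(1−p) = 4p − 7.
Setting these equal: −4p − 3 = 4p − 7 ⇒ −8p = -4 ⇒ p = 1/2, and the value is (-4)·(1/2) − 3 = -5.
For the smuggler: with q = P(East), equating Port's and Border's payoffs gives −4q − 3 = 4q − 7 ⇒ q = 1/2.

-5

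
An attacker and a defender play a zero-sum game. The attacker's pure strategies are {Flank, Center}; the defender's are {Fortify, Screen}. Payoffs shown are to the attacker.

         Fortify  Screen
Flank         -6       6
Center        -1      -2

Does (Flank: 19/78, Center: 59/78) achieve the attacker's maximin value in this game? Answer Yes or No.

No

Against Fortify this mix gives (19/78)·(-6) + (59/78)·(-1) = -173/78.
Against Screen this mix gives (19/78)·6 + (59/78)·(-2) = -2/39.
The defender will play Fortify, holding the attacker to -173/78. Shifting weight toward the row that does better against Fortify would raise this floor (the equalizing mix achieves -18/13 against both Fortify and Screen), so the proposed strategy is not optimal.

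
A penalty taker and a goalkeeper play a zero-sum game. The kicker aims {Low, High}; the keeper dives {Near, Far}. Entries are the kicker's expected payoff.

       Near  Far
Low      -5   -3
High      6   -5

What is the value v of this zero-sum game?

Row minima: Low → -5, High → -5; maximin = -5.
Column maxima: Near → 6, Far → -3; minimax = -3.
-5 ≠ -3, so there is no saddle point; optimal play is mixed.
Let the kicker play Low with probability p. Expected payoff against Near: (-5)p + 6(1−p) = −11p + 6; against Far: (-3)p + (-5)(1−p) = 2p − 5.
Setting these equal: −11p + 6 = 2p − 5 ⇒ −13p = -11 ⇒ p = 11/13, and the value is (-11)·(11/13) + 6 = -43/13.
For the keeper: with q = P(Near), equating Low's and High's payoffs gives −2q − 3 = 11q − 5 ⇒ q = 2/13.

-43/13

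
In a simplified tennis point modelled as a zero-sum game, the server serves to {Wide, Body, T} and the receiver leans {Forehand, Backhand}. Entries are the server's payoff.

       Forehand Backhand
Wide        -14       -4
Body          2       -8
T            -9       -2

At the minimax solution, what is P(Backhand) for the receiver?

11/17

Row minima: Wide → -14, Body → -8, T → -9; maximin = -8.
Column maxima: Forehand → 2, Backhand → -2; minimax = -2.
-8 ≠ -2, so there is no saddle point; optimal play is mixed.
Wide is strictly dominated by T, so the server never plays it.
On the remaining 2×2 (Body, T vs Forehand, Backhand):
Let the server play Body with probability p. Expected payoff against Forehand: 2p + (-9)(1−p) = 11p − 9; against Backhand: (-8)p + (-2)(1−p) = −6p − 2.
Setting these equal: 11p − 9 = −6p − 2 ⇒ 17p = 7 ⇒ p = 7/17, and the value is (11)·(7/17) − 9 = -76/17.
For the receiver: with q = P(Forehand), equating Body's and T's payoffs gives 10q − 8 = −7q − 2 ⇒ q = 6/17.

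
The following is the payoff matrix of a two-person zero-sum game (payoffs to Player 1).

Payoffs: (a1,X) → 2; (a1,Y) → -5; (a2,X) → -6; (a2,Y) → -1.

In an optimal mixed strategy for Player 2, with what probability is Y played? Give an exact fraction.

Row minima: a1 → -5, a2 → -6; maximin = -5.
Column maxima: X → 2, Y → -1; minimax = -1.
-5 ≠ -1, so there is no saddle point; optimal play is mixed.
Let Player 1 play a1 with probability p. Expected payoff against X: 2p + (-6)(1−p) = 8p − 6; against Y: (-5)p + (-1)(1−p) = −4p − 1.
Setting these equal: 8p − 6 = −4p − 1 ⇒ 12p = 5 ⇒ p = 5/12, and the value is (8)·(5/12) − 6 = -8/3.
For Player 2: with q = P(X), equating a1's and a2's payoffs gives 7q − 5 = −5q − 1 ⇒ q = 1/3.

2/3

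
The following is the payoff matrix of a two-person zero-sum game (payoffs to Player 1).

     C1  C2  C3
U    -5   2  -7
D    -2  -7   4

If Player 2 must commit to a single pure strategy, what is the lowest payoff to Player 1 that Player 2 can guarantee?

-2

Column maxima: C1 → -2, C2 → 2, C3 → 4.
The smallest of these is -2.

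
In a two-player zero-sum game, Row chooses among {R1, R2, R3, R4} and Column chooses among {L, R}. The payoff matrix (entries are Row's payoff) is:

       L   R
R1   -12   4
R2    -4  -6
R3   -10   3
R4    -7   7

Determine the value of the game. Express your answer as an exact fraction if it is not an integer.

Row minima: R1 → -12, R2 → -6, R3 → -10, R4 → -7; maximin = -6.
Column maxima: L → -4, R → 7; minimax = -4.
-6 ≠ -4, so there is no saddle point; optimal play is mixed.
R1 is strictly dominated by R4, so Row never plays it.
R3 is strictly dominated by R4, so Row never plays it.
On the remaining 2×2 (R2, R4 vs L, R):
Let Row play R2 with probability p. Expected payoff against L: (-4)p + (-7)(1−p) = 3p − 7; against R: (-6)p + 7(1−p) = −13p + 7.
Setting these equal: 3p − 7 = −13p + 7 ⇒ 16p = 14 ⇒ p = 7/8, and the value is (3)·(7/8) − 7 = -35/8.
For Column: with q = P(L), equating R2's and R4's payoffs gives 2q − 6 = −14q + 7 ⇒ q = 13/16.

-35/8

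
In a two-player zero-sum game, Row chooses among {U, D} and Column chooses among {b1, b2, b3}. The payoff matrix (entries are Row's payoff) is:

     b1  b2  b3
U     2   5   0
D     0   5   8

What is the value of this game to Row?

Row minima: U → 0, D → 0; maximin = 0.
Column maxima: b1 → 2, b2 → 5, b3 → 8; minimax = 2.
0 ≠ 2, so there is no saddle point; optimal play is mixed.
b2 is strictly dominated by b1 (it gives Row strictly more in every row), so Column never plays it.
On the remaining 2×2 (U, D vs b1, b3):
Let Row play U with probability p. Expected payoff against b1: 2p + 0(1−p) = 2p; against b3: 0p + 8(1−p) = −8p + 8.
Setting these equal: 2p = −8p + 8 ⇒ 10p = 8 ⇒ p = 4/5, and the value is (2)·(4/5) = 8/5.
For Column: with q = P(b1), equating U's and D's payoffs gives 2q = −8q + 8 ⇒ q = 4/5.

8/5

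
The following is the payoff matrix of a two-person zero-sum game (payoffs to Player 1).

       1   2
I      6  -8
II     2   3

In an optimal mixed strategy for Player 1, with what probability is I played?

1/15

Row minima: I → -8, II → 2; maximin = 2.
Column maxima: 1 → 6, 2 → 3; minimax = 3.
2 ≠ 3, so there is no saddle point; optimal play is mixed.
Let Player 1 play I with probability p. Expected payoff against 1: 6p + 2(1−p) = 4p + 2; against 2: (-8)p + 3(1−p) = −11p + 3.
Setting these equal: 4p + 2 = −11p + 3 ⇒ 15p = 1 ⇒ p = 1/15, and the value is (4)·(1/15) + 2 = 34/15.
For Player 2: with q = P(1), equating I's and II's payoffs gives 14q − 8 = −q + 3 ⇒ q = 11/15.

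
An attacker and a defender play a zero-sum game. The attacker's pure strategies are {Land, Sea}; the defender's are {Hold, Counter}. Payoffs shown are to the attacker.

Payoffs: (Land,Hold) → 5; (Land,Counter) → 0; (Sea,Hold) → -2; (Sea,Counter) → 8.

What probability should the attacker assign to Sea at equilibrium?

Row minima: Land → 0, Sea → -2; maximin = 0.
Column maxima: Hold → 5, Counter → 8; minimax = 5.
0 ≠ 5, so there is no saddle point; optimal play is mixed.
Let the attacker play Land with probability p. Expected payoff against Hold: 5p + (-2)(1−p) = 7p − 2; against Counter: 0p + 8(1−p) = −8p + 8.
Setting these equal: 7p − 2 = −8p + 8 ⇒ 15p = 10 ⇒ p = 2/3, and the value is (7)·(2/3) − 2 = 8/3.
For the defender: with q = P(Hold), equating Land's and Sea's payoffs gives 5q = −10q + 8 ⇒ q = 8/15.

1/3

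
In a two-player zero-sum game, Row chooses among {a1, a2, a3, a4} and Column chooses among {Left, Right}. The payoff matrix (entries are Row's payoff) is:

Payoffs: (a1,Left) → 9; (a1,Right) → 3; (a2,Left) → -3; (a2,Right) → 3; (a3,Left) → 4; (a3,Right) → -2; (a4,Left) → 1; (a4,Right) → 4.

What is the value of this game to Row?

11/3

Row minima: a1 → 3, a2 → -3, a3 → -2, a4 → 1; maximin = 3.
Column maxima: Left → 9, Right → 4; minimax = 4.
3 ≠ 4, so there is no saddle point; optimal play is mixed.
a2 is strictly dominated by a4, so Row never plays it.
a3 is strictly dominated by a1, so Row never plays it.
On the remaining 2×2 (a1, a4 vs Left, Right):
Let Row play a1 with probability p. Expected payoff against Left: 9p + 1(1−p) = 8p + 1; against Right: 3p + 4(1−p) = −p + 4.
Setting these equal: 8p + 1 = −p + 4 ⇒ 9p = 3 ⇒ p = 1/3, and the value is (8)·(1/3) + 1 = 11/3.
For Column: with q = P(Left), equating a1's and a4's payoffs gives 6q + 3 = −3q + 4 ⇒ q = 1/9.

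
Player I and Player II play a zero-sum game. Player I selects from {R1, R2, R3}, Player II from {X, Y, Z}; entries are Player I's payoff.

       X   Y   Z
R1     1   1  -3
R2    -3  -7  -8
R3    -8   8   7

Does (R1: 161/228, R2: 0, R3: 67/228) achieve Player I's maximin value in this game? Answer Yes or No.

No

Against X this mix gives (161/228)·1 + (67/228)·(-8) = -125/76.
Against Y this mix gives (161/228)·1 + (67/228)·8 = 697/228.
Against Z this mix gives (161/228)·(-3) + (67/228)·7 = -7/114.
Player II will play X, holding Player I to -125/76. Shifting weight toward the row that does better against X would raise this floor (the equalizing mix achieves -17/19 against both X and Z), so the proposed strategy is not optimal.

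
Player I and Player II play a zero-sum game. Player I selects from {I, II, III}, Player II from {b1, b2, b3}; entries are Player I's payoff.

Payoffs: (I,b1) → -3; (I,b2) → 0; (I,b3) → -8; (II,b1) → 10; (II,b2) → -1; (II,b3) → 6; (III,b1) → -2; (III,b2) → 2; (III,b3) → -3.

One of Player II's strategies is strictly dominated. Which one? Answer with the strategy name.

b1

b3 holds Player I's payoff strictly below b1 in every row: -8 < -3, 6 < 10, -3 < -2.
So b1 is strictly dominated for Player II.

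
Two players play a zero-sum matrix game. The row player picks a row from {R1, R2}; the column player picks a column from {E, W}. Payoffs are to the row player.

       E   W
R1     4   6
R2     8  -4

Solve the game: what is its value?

Row minima: R1 → 4, R2 → -4; maximin = 4.
Column maxima: E → 8, W → 6; minimax = 6.
4 ≠ 6, so there is no saddle point; optimal play is mixed.
Let the row player play R1 with probability p. Expected payoff against E: 4p + 8(1−p) = −4p + 8; against W: 6p + (-4)(1−p) = 10p − 4.
Setting these equal: −4p + 8 = 10p − 4 ⇒ −14p = -12 ⇒ p = 6/7, and the value is (-4)·(6/7) + 8 = 32/7.
For the column player: with q = P(E), equating R1's and R2's payoffs gives −2q + 6 = 12q − 4 ⇒ q = 5/7.

32/7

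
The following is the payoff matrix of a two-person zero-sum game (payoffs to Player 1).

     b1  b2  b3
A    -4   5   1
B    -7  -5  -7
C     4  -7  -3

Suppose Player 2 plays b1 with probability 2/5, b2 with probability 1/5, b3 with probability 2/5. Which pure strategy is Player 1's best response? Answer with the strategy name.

A

Expected payoff of A: (2/5)·(-4) + (1/5)·5 + (2/5)·1 = -1/5.
Expected payoff of B: (2/5)·(-7) + (1/5)·(-5) + (2/5)·(-7) = -33/5.
Expected payoff of C: (2/5)·4 + (1/5)·(-7) + (2/5)·(-3) = -1.
The largest is -1/5, so Player 1's best response is A.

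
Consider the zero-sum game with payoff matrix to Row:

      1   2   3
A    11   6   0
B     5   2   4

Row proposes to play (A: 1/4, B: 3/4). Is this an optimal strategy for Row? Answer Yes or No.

Yes

Against 1 this mix gives (1/4)·11 + (3/4)·5 = 13/2.
Against 2 this mix gives (1/4)·6 + (3/4)·2 = 3.
Against 3 this mix gives (1/4)·0 + (3/4)·4 = 3.
All of Column's active replies (2, 3) yield 3, and no column does worse for Row. The mix makes Column indifferent and guarantees 3, so it is optimal.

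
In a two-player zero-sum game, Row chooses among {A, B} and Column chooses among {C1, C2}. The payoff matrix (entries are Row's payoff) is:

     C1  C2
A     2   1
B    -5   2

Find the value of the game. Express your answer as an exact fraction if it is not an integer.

9/8

Row minima: A → 1, B → -5; maximin = 1.
Column maxima: C1 → 2, C2 → 2; minimax = 2.
1 ≠ 2, so there is no saddle point; optimal play is mixed.
Let Row play A with probability p. Expected payoff against C1: 2p + (-5)(1−p) = 7p − 5; against C2: 1p + 2(1−p) = −p + 2.
Setting these equal: 7p − 5 = −p + 2 ⇒ 8p = 7 ⇒ p = 7/8, and the value is (7)·(7/8) − 5 = 9/8.
For Column: with q = P(C1), equating A's and B's payoffs gives q + 1 = −7q + 2 ⇒ q = 1/8.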